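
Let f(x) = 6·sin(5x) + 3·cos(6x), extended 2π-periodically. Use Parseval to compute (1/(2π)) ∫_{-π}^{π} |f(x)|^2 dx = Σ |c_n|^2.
Σ |c_n|^2 = 45/2

Expand |f|^2 and use orthogonality of {sin(nx), cos(mx)} on [-π, π]:
  ∫_{-π}^{π} sin(nx)^2 dx = π, ∫ cos(mx)^2 dx = π, and cross terms integrate to 0.
So ∫_{-π}^{π} f(x)^2 dx = 6^2 · π + 3^2 · π = (36 + 9)π.
Divide by 2π: (36 + 9)/2 = 45/2.
By Parseval, this equals Σ |c_n|^2.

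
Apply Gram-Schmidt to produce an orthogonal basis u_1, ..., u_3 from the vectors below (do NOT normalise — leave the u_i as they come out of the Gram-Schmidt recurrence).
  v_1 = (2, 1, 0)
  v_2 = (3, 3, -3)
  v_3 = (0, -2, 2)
Orthogonal basis:
  u_1 = (2, 1, 0)
  u_2 = (-3/5, 6/5, -3)
  u_3 = (1/3, -2/3, -1/3)

Apply the Gram-Schmidt recurrence
  u_1 = v_1
  u_i = v_i − Σ_{j<i} ((v_i · u_j) / (u_j · u_j)) · u_j.

Step by step this gives:
  u_1 = (2, 1, 0)
  u_2 = (-3/5, 6/5, -3)
  u_3 = (1/3, -2/3, -1/3)

Orthogonality check:
  u_2 · u_1 = 0 (should be 0)
  u_3 · u_1 = 0 (should be 0)
  u_3 · u_2 = 0 (should be 0)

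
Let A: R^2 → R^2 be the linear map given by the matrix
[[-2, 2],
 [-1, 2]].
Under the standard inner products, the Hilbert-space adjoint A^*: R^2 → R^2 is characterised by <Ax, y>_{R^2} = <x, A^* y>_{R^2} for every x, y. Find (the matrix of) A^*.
A^* = A^T =
[[-2, -1],
 [2, 2]]

For real matrices with standard dot products, the defining identity <Ax, y> = <x, A^* y> gives (Ax)^T y = x^T (A^*) y, i.e. x^T A^T y = x^T (A^*) y. Since this holds for all x, y, we must have A^* = A^T. Therefore
A^* =
[[-2, -1],
 [2, 2]].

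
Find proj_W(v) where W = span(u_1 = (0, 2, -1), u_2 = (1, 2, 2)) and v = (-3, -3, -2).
proj_W(v) = (-57/41, -134/41, -104/41)

Set up U = [u_1 | ... | u_2] ∈ R^(3×2). The projector onto W = col(U) is P = U (U^T U)^(-1) U^T.
Compute U^T U =
  [5, 2]
  [2, 9],
and U^T v = (-4, -13).
Solve U^T U · c = U^T v for the coefficients: c = (-10/41, -57/41). The projection is proj_W(v) = U c.
Check: (v - proj_W(v)) · u_1 = 0  (should be 0).
Check: (v - proj_W(v)) · u_2 = 0  (should be 0).
Result: proj_W(v) = (-57/41, -134/41, -104/41).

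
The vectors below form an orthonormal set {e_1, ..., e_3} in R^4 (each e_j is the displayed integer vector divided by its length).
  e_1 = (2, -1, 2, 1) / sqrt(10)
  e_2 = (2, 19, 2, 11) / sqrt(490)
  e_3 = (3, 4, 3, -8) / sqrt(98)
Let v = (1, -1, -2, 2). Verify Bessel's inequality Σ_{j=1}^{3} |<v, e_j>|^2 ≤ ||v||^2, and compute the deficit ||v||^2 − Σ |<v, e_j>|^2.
Σ |<v, e_j>|^2 = 11/2; ||v||^2 = 10; deficit = 9/2

Write each e_j = u_j / sqrt(<u_j, u_j>) where u_j is the displayed integer vector. Then <v, e_j> = <v, u_j> / sqrt(<u_j, u_j>), so |<v, e_j>|^2 = <v, u_j>^2 / <u_j, u_j>.
Coefficients: <v, e_1> = 1/sqrt(10), <v, e_2> = 1/sqrt(490), <v, e_3> = -23/sqrt(98).
Square and sum: Σ |<v, e_j>|^2 = 11/2.
Compute ||v||^2 = v·v = 10.
Deficit = 10 − 11/2 = 9/2 ≥ 0, confirming Bessel's inequality. (The deficit equals ||v − Σ <v,e_j> e_j||^2, the squared distance from v to span{e_j}.)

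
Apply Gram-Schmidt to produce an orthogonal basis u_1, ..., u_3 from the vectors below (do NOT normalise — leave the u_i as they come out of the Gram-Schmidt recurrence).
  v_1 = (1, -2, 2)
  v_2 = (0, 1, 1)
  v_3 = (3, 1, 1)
Orthogonal basis:
  u_1 = (1, -2, 2)
  u_2 = (0, 1, 1)
  u_3 = (8/3, 2/3, -2/3)

Apply the Gram-Schmidt recurrence
  u_1 = v_1
  u_i = v_i − Σ_{j<i} ((v_i · u_j) / (u_j · u_j)) · u_j.

Step by step this gives:
  u_1 = (1, -2, 2)
  u_2 = (0, 1, 1)
  u_3 = (8/3, 2/3, -2/3)

Orthogonality check:
  u_2 · u_1 = 0 (should be 0)
  u_3 · u_1 = 0 (should be 0)
  u_3 · u_2 = 0 (should be 0)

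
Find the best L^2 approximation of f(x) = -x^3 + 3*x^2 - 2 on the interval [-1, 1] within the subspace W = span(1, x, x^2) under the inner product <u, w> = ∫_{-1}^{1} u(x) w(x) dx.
g(x) = 3*x^2 - 3*x/5 - 2

The best approximation g ∈ W is the orthogonal projection of f onto W. Writing g = a_0 + a_1 x + a_2 x^2, the coefficients solve the normal equations G · a = b where
  G_{ij} = <φ_i, φ_j> and b_i = <f, φ_i>, with φ_0 = 1, φ_1 = x, φ_2 = x^2.
G =
  [2, 0, 2/3]
  [0, 2/3, 0]
  [2/3, 0, 2/5],
b = (-2, -2/5, -2/15).
Solving gives a_0 = -2, a_1 = -3/5, a_2 = 3, so
  g(x) = 3*x^2 - 3*x/5 - 2.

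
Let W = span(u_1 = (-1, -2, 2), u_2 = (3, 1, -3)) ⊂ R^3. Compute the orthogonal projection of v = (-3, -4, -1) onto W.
proj_W(v) = (-17/25, -113/50, 19/10)

Set up U = [u_1 | ... | u_2] ∈ R^(3×2). The projector onto W = col(U) is P = U (U^T U)^(-1) U^T.
Compute U^T U =
  [9, -11]
  [-11, 19],
and U^T v = (9, -10).
Solve U^T U · c = U^T v for the coefficients: c = (61/50, 9/50). The projection is proj_W(v) = U c.
Check: (v - proj_W(v)) · u_1 = 0  (should be 0).
Check: (v - proj_W(v)) · u_2 = 0  (should be 0).
Result: proj_W(v) = (-17/25, -113/50, 19/10).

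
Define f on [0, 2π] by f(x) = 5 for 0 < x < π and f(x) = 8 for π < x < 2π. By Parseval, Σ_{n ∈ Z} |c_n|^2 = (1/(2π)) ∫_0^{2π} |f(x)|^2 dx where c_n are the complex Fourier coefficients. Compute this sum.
Σ |c_n|^2 = 89/2

Parseval equates the L^2 energy of f (normalised by 1/(2π)) with the ℓ^2 sum of its Fourier coefficients: (1/(2π)) ∫_0^{2π} |f|^2 = Σ |c_n|^2.
Compute the left side: (1/(2π)) [∫_0^π 5^2 dx + ∫_π^{2π} 8^2 dx] = (1/(2π)) · (25π + 64π) = (25 + 64)/2 = 89/2.
So Σ_{n ∈ Z} |c_n|^2 = 89/2.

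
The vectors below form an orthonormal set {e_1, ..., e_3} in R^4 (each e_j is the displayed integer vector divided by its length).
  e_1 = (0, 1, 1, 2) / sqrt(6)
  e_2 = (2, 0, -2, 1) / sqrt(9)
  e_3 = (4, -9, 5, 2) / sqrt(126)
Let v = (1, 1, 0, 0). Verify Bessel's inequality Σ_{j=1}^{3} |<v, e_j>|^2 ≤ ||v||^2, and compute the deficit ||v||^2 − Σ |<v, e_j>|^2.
Σ |<v, e_j>|^2 = 17/21; ||v||^2 = 2; deficit = 25/21

Write each e_j = u_j / sqrt(<u_j, u_j>) where u_j is the displayed integer vector. Then <v, e_j> = <v, u_j> / sqrt(<u_j, u_j>), so |<v, e_j>|^2 = <v, u_j>^2 / <u_j, u_j>.
Coefficients: <v, e_1> = 1/sqrt(6), <v, e_2> = 2/sqrt(9), <v, e_3> = -5/sqrt(126).
Square and sum: Σ |<v, e_j>|^2 = 17/21.
Compute ||v||^2 = v·v = 2.
Deficit = 2 − 17/21 = 25/21 ≥ 0, confirming Bessel's inequality. (The deficit equals ||v − Σ <v,e_j> e_j||^2, the squared distance from v to span{e_j}.)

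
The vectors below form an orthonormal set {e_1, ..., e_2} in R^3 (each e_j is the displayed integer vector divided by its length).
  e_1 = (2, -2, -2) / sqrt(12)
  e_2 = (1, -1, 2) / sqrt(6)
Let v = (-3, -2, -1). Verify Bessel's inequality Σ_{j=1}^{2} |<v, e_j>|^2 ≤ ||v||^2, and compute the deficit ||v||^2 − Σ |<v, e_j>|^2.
Σ |<v, e_j>|^2 = 3/2; ||v||^2 = 14; deficit = 25/2

Write each e_j = u_j / sqrt(<u_j, u_j>) where u_j is the displayed integer vector. Then <v, e_j> = <v, u_j> / sqrt(<u_j, u_j>), so |<v, e_j>|^2 = <v, u_j>^2 / <u_j, u_j>.
Coefficients: <v, e_1> = 0/sqrt(12), <v, e_2> = -3/sqrt(6).
Square and sum: Σ |<v, e_j>|^2 = 3/2.
Compute ||v||^2 = v·v = 14.
Deficit = 14 − 3/2 = 25/2 ≥ 0, confirming Bessel's inequality. (The deficit equals ||v − Σ <v,e_j> e_j||^2, the squared distance from v to span{e_j}.)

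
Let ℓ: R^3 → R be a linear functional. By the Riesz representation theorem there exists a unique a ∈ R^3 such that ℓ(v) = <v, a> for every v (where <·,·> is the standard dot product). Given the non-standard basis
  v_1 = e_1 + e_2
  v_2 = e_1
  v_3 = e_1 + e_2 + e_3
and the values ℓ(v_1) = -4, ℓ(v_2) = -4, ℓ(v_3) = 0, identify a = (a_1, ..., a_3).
a = (-4, 0, 4)

Write a = (a_1, ..., a_3) in the standard basis. For each basis vector v_i, ℓ(v_i) = <v_i, a> is a linear equation in the a_j's. Collect the n equations into a matrix system V a = ℓ, where row i of V is v_i (expressed in the standard basis). Since V is invertible (lower-triangular with 1s on the diagonal, up to permutation), solve by back-substitution:
  V =
[[1, 1, 0],
 [1, 0, 0],
 [1, 1, 1]]
  V a = (-4, -4, 0)
Solving gives a = (-4, 0, 4).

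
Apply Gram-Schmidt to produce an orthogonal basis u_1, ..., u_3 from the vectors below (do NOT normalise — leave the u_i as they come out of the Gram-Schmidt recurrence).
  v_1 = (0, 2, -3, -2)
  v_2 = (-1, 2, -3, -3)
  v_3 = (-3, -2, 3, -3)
Orthogonal basis:
  u_1 = (0, 2, -3, -2)
  u_2 = (-1, -4/17, 6/17, -13/17)
  u_3 = (13/15, -4/15, 2/5, -13/15)

Apply the Gram-Schmidt recurrence
  u_1 = v_1
  u_i = v_i − Σ_{j<i} ((v_i · u_j) / (u_j · u_j)) · u_j.

Step by step this gives:
  u_1 = (0, 2, -3, -2)
  u_2 = (-1, -4/17, 6/17, -13/17)
  u_3 = (13/15, -4/15, 2/5, -13/15)

Orthogonality check:
  u_2 · u_1 = 0 (should be 0)
  u_3 · u_1 = 0 (should be 0)
  u_3 · u_2 = 0 (should be 0)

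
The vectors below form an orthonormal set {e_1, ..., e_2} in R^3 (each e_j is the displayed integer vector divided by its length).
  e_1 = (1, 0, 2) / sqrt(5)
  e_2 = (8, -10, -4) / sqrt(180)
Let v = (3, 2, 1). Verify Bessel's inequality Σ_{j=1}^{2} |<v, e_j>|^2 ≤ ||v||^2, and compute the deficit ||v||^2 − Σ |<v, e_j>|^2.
Σ |<v, e_j>|^2 = 5; ||v||^2 = 14; deficit = 9

Write each e_j = u_j / sqrt(<u_j, u_j>) where u_j is the displayed integer vector. Then <v, e_j> = <v, u_j> / sqrt(<u_j, u_j>), so |<v, e_j>|^2 = <v, u_j>^2 / <u_j, u_j>.
Coefficients: <v, e_1> = 5/sqrt(5), <v, e_2> = 0/sqrt(180).
Square and sum: Σ |<v, e_j>|^2 = 5.
Compute ||v||^2 = v·v = 14.
Deficit = 14 − 5 = 9 ≥ 0, confirming Bessel's inequality. (The deficit equals ||v − Σ <v,e_j> e_j||^2, the squared distance from v to span{e_j}.)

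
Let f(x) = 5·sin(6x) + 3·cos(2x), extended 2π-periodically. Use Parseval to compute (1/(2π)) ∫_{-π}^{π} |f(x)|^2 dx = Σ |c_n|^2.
Σ |c_n|^2 = 17

Expand |f|^2 and use orthogonality of {sin(nx), cos(mx)} on [-π, π]:
  ∫_{-π}^{π} sin(nx)^2 dx = π, ∫ cos(mx)^2 dx = π, and cross terms integrate to 0.
So ∫_{-π}^{π} f(x)^2 dx = 5^2 · π + 3^2 · π = (25 + 9)π.
Divide by 2π: (25 + 9)/2 = 17.
By Parseval, this equals Σ |c_n|^2.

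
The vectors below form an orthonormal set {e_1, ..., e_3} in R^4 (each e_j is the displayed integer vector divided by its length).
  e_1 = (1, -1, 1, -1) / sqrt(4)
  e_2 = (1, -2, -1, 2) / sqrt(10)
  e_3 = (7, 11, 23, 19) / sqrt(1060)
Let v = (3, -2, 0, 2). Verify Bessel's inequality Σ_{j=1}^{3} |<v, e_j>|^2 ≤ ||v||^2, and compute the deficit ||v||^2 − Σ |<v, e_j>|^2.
Σ |<v, e_j>|^2 = 829/53; ||v||^2 = 17; deficit = 72/53

Write each e_j = u_j / sqrt(<u_j, u_j>) where u_j is the displayed integer vector. Then <v, e_j> = <v, u_j> / sqrt(<u_j, u_j>), so |<v, e_j>|^2 = <v, u_j>^2 / <u_j, u_j>.
Coefficients: <v, e_1> = 3/sqrt(4), <v, e_2> = 11/sqrt(10), <v, e_3> = 37/sqrt(1060).
Square and sum: Σ |<v, e_j>|^2 = 829/53.
Compute ||v||^2 = v·v = 17.
Deficit = 17 − 829/53 = 72/53 ≥ 0, confirming Bessel's inequality. (The deficit equals ||v − Σ <v,e_j> e_j||^2, the squared distance from v to span{e_j}.)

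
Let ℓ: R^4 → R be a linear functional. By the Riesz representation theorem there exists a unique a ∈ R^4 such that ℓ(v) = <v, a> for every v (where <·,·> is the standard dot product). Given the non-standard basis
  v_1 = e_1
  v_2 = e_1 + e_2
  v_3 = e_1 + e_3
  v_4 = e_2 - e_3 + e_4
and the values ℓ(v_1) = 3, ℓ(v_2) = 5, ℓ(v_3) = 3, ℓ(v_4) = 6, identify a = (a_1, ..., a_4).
a = (3, 2, 0, 4)

Write a = (a_1, ..., a_4) in the standard basis. For each basis vector v_i, ℓ(v_i) = <v_i, a> is a linear equation in the a_j's. Collect the n equations into a matrix system V a = ℓ, where row i of V is v_i (expressed in the standard basis). Since V is invertible (lower-triangular with 1s on the diagonal, up to permutation), solve by back-substitution:
  V =
[[1, 0, 0, 0],
 [1, 1, 0, 0],
 [1, 0, 1, 0],
 [0, 1, -1, 1]]
  V a = (3, 5, 3, 6)
Solving gives a = (3, 2, 0, 4).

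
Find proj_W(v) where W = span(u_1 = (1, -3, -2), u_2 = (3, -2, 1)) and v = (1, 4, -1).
proj_W(v) = (-1, 2, 1)

Set up U = [u_1 | ... | u_2] ∈ R^(3×2). The projector onto W = col(U) is P = U (U^T U)^(-1) U^T.
Compute U^T U =
  [14, 7]
  [7, 14],
and U^T v = (-9, -6).
Solve U^T U · c = U^T v for the coefficients: c = (-4/7, -1/7). The projection is proj_W(v) = U c.
Check: (v - proj_W(v)) · u_1 = 0  (should be 0).
Check: (v - proj_W(v)) · u_2 = 0  (should be 0).
Result: proj_W(v) = (-1, 2, 1).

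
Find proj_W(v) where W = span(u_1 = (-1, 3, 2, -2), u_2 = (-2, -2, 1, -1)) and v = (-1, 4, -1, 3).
proj_W(v) = (31/18, 17/6, -4/9, 4/9)

Set up U = [u_1 | ... | u_2] ∈ R^(4×2). The projector onto W = col(U) is P = U (U^T U)^(-1) U^T.
Compute U^T U =
  [18, 0]
  [0, 10],
and U^T v = (5, -10).
Solve U^T U · c = U^T v for the coefficients: c = (5/18, -1). The projection is proj_W(v) = U c.
Check: (v - proj_W(v)) · u_1 = 0  (should be 0).
Check: (v - proj_W(v)) · u_2 = 0  (should be 0).
Result: proj_W(v) = (31/18, 17/6, -4/9, 4/9).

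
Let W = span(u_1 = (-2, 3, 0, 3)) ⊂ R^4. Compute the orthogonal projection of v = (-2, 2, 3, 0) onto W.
proj_W(v) = (-10/11, 15/11, 0, 15/11)

Set up U = [u_1 | ... | u_1] ∈ R^(4×1). The projector onto W = col(U) is P = U (U^T U)^(-1) U^T.
Compute U^T U =
  [22],
and U^T v = (10).
Solve U^T U · c = U^T v for the coefficients: c = (5/11). The projection is proj_W(v) = U c.
Check: (v - proj_W(v)) · u_1 = 0  (should be 0).
Result: proj_W(v) = (-10/11, 15/11, 0, 15/11).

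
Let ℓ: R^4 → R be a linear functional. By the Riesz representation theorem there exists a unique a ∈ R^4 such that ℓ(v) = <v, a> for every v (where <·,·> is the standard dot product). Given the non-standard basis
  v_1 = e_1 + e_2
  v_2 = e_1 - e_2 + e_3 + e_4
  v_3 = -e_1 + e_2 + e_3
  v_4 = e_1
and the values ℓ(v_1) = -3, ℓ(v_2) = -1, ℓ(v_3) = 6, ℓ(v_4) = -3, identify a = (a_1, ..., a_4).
a = (-3, 0, 3, -1)

Write a = (a_1, ..., a_4) in the standard basis. For each basis vector v_i, ℓ(v_i) = <v_i, a> is a linear equation in the a_j's. Collect the n equations into a matrix system V a = ℓ, where row i of V is v_i (expressed in the standard basis). Since V is invertible (lower-triangular with 1s on the diagonal, up to permutation), solve by back-substitution:
  V =
[[1, 1, 0, 0],
 [1, -1, 1, 1],
 [-1, 1, 1, 0],
 [1, 0, 0, 0]]
  V a = (-3, -1, 6, -3)
Solving gives a = (-3, 0, 3, -1).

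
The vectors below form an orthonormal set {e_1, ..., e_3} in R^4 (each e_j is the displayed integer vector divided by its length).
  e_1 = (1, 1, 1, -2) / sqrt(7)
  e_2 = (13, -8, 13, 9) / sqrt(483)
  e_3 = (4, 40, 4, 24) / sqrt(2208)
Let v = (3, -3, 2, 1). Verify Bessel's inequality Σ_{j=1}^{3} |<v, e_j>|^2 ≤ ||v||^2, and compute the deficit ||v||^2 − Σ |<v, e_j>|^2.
Σ |<v, e_j>|^2 = 45/2; ||v||^2 = 23; deficit = 1/2

Write each e_j = u_j / sqrt(<u_j, u_j>) where u_j is the displayed integer vector. Then <v, e_j> = <v, u_j> / sqrt(<u_j, u_j>), so |<v, e_j>|^2 = <v, u_j>^2 / <u_j, u_j>.
Coefficients: <v, e_1> = 0/sqrt(7), <v, e_2> = 98/sqrt(483), <v, e_3> = -76/sqrt(2208).
Square and sum: Σ |<v, e_j>|^2 = 45/2.
Compute ||v||^2 = v·v = 23.
Deficit = 23 − 45/2 = 1/2 ≥ 0, confirming Bessel's inequality. (The deficit equals ||v − Σ <v,e_j> e_j||^2, the squared distance from v to span{e_j}.)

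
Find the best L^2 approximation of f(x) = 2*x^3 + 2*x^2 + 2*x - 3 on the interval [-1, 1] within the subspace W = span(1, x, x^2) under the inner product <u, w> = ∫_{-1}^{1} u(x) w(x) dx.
g(x) = 2*x^2 + 16*x/5 - 3

The best approximation g ∈ W is the orthogonal projection of f onto W. Writing g = a_0 + a_1 x + a_2 x^2, the coefficients solve the normal equations G · a = b where
  G_{ij} = <φ_i, φ_j> and b_i = <f, φ_i>, with φ_0 = 1, φ_1 = x, φ_2 = x^2.
G =
  [2, 0, 2/3]
  [0, 2/3, 0]
  [2/3, 0, 2/5],
b = (-14/3, 32/15, -6/5).
Solving gives a_0 = -3, a_1 = 16/5, a_2 = 2, so
  g(x) = 2*x^2 + 16*x/5 - 3.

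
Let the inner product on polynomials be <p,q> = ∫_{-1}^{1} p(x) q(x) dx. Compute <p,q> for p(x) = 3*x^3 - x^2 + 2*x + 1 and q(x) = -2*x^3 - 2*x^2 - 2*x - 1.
<p,q> = -1076/105

Expand the product: p(x)·q(x) = -6*x^6 - 4*x^5 - 8*x^4 - 7*x^3 - 5*x^2 - 4*x - 1.
∫_{-1}^{1} of each monomial x^k gives [2/(k+1) if k even, 0 if k odd]. Integrating term-by-term (or equivalently evaluating the antiderivative F(x) = -6*x^7/7 - 2*x^6/3 - 8*x^5/5 - 7*x^4/4 - 5*x^3/3 - 2*x^2 - x at the endpoints):
  F(1) − F(−1) = -4007/420 − (99/140) = -1076/105.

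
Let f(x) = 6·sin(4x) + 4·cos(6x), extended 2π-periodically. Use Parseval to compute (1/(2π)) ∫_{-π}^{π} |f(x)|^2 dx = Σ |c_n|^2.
Σ |c_n|^2 = 26

Expand |f|^2 and use orthogonality of {sin(nx), cos(mx)} on [-π, π]:
  ∫_{-π}^{π} sin(nx)^2 dx = π, ∫ cos(mx)^2 dx = π, and cross terms integrate to 0.
So ∫_{-π}^{π} f(x)^2 dx = 6^2 · π + 4^2 · π = (36 + 16)π.
Divide by 2π: (36 + 16)/2 = 26.
By Parseval, this equals Σ |c_n|^2.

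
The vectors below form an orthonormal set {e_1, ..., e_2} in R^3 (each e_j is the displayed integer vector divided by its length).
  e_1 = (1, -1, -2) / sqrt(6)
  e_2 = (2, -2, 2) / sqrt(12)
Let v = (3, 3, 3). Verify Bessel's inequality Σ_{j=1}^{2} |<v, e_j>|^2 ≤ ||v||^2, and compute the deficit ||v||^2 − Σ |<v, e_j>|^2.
Σ |<v, e_j>|^2 = 9; ||v||^2 = 27; deficit = 18

Write each e_j = u_j / sqrt(<u_j, u_j>) where u_j is the displayed integer vector. Then <v, e_j> = <v, u_j> / sqrt(<u_j, u_j>), so |<v, e_j>|^2 = <v, u_j>^2 / <u_j, u_j>.
Coefficients: <v, e_1> = -6/sqrt(6), <v, e_2> = 6/sqrt(12).
Square and sum: Σ |<v, e_j>|^2 = 9.
Compute ||v||^2 = v·v = 27.
Deficit = 27 − 9 = 18 ≥ 0, confirming Bessel's inequality. (The deficit equals ||v − Σ <v,e_j> e_j||^2, the squared distance from v to span{e_j}.)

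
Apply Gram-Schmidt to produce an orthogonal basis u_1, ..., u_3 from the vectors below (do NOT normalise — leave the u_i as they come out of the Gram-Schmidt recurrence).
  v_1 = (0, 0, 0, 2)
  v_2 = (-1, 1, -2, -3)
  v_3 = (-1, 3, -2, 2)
Orthogonal basis:
  u_1 = (0, 0, 0, 2)
  u_2 = (-1, 1, -2, 0)
  u_3 = (1/3, 5/3, 2/3, 0)

Apply the Gram-Schmidt recurrence
  u_1 = v_1
  u_i = v_i − Σ_{j<i} ((v_i · u_j) / (u_j · u_j)) · u_j.

Step by step this gives:
  u_1 = (0, 0, 0, 2)
  u_2 = (-1, 1, -2, 0)
  u_3 = (1/3, 5/3, 2/3, 0)

Orthogonality check:
  u_2 · u_1 = 0 (should be 0)
  u_3 · u_1 = 0 (should be 0)
  u_3 · u_2 = 0 (should be 0)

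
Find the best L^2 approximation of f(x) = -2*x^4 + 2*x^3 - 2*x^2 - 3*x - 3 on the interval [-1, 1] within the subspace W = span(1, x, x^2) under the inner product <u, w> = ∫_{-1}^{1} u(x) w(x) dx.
g(x) = -26*x^2/7 - 9*x/5 - 99/35

The best approximation g ∈ W is the orthogonal projection of f onto W. Writing g = a_0 + a_1 x + a_2 x^2, the coefficients solve the normal equations G · a = b where
  G_{ij} = <φ_i, φ_j> and b_i = <f, φ_i>, with φ_0 = 1, φ_1 = x, φ_2 = x^2.
G =
  [2, 0, 2/3]
  [0, 2/3, 0]
  [2/3, 0, 2/5],
b = (-122/15, -6/5, -118/35).
Solving gives a_0 = -99/35, a_1 = -9/5, a_2 = -26/7, so
  g(x) = -26*x^2/7 - 9*x/5 - 99/35.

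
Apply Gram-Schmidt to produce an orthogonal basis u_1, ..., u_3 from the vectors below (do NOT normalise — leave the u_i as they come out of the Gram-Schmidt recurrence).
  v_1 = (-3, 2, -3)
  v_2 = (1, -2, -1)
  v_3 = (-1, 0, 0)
Orthogonal basis:
  u_1 = (-3, 2, -3)
  u_2 = (5/11, -18/11, -17/11)
  u_3 = (-16/29, -12/29, 8/29)

Apply the Gram-Schmidt recurrence
  u_1 = v_1
  u_i = v_i − Σ_{j<i} ((v_i · u_j) / (u_j · u_j)) · u_j.

Step by step this gives:
  u_1 = (-3, 2, -3)
  u_2 = (5/11, -18/11, -17/11)
  u_3 = (-16/29, -12/29, 8/29)

Orthogonality check:
  u_2 · u_1 = 0 (should be 0)
  u_3 · u_1 = 0 (should be 0)
  u_3 · u_2 = 0 (should be 0)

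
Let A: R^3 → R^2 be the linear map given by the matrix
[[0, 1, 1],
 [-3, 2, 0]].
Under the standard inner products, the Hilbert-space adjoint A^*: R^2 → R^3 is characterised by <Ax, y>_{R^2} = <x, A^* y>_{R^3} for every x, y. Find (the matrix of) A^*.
A^* = A^T =
[[0, -3],
 [1, 2],
 [1, 0]]

For real matrices with standard dot products, the defining identity <Ax, y> = <x, A^* y> gives (Ax)^T y = x^T (A^*) y, i.e. x^T A^T y = x^T (A^*) y. Since this holds for all x, y, we must have A^* = A^T. Therefore
A^* =
[[0, -3],
 [1, 2],
 [1, 0]].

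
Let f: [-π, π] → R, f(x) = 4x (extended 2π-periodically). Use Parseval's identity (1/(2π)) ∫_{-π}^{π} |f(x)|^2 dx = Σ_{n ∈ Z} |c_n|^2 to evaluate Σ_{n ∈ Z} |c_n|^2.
Σ |c_n|^2 = 16π^2/3

Expand and integrate term by term over [-π, π]:
  ∫ (4x)^2 dx = 16·(2π^3/3); ∫ 2·4·(0)·x dx = 0 (odd integrand); ∫ 0^2 dx = 0·2π.
So (1/(2π)) ∫_{-π}^{π} (4x)^2 dx = 16π^2/3 + 0 = 16π^2/3.
Parseval ⇒ Σ |c_n|^2 = 16π^2/3.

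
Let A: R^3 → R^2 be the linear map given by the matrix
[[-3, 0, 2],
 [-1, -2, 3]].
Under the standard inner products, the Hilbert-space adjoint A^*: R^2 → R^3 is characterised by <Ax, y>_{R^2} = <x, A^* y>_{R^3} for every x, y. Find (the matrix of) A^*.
A^* = A^T =
[[-3, -1],
 [0, -2],
 [2, 3]]

For real matrices with standard dot products, the defining identity <Ax, y> = <x, A^* y> gives (Ax)^T y = x^T (A^*) y, i.e. x^T A^T y = x^T (A^*) y. Since this holds for all x, y, we must have A^* = A^T. Therefore
A^* =
[[-3, -1],
 [0, -2],
 [2, 3]].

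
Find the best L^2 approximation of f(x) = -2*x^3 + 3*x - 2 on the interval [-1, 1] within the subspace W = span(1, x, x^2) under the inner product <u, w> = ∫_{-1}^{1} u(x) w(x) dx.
g(x) = 9*x/5 - 2

The best approximation g ∈ W is the orthogonal projection of f onto W. Writing g = a_0 + a_1 x + a_2 x^2, the coefficients solve the normal equations G · a = b where
  G_{ij} = <φ_i, φ_j> and b_i = <f, φ_i>, with φ_0 = 1, φ_1 = x, φ_2 = x^2.
G =
  [2, 0, 2/3]
  [0, 2/3, 0]
  [2/3, 0, 2/5],
b = (-4, 6/5, -4/3).
Solving gives a_0 = -2, a_1 = 9/5, a_2 = 0, so
  g(x) = 9*x/5 - 2.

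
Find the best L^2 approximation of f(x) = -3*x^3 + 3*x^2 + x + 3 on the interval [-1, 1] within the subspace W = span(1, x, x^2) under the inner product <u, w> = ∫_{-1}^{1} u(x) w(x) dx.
g(x) = 3*x^2 - 4*x/5 + 3

The best approximation g ∈ W is the orthogonal projection of f onto W. Writing g = a_0 + a_1 x + a_2 x^2, the coefficients solve the normal equations G · a = b where
  G_{ij} = <φ_i, φ_j> and b_i = <f, φ_i>, with φ_0 = 1, φ_1 = x, φ_2 = x^2.
G =
  [2, 0, 2/3]
  [0, 2/3, 0]
  [2/3, 0, 2/5],
b = (8, -8/15, 16/5).
Solving gives a_0 = 3, a_1 = -4/5, a_2 = 3, so
  g(x) = 3*x^2 - 4*x/5 + 3.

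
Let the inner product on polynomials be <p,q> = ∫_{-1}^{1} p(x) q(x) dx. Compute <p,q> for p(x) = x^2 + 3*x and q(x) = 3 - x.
<p,q> = 0

Expand the product: p(x)·q(x) = -x^3 + 9*x.
∫_{-1}^{1} of each monomial x^k gives [2/(k+1) if k even, 0 if k odd]. Integrating term-by-term (or equivalently evaluating the antiderivative F(x) = -x^4/4 + 9*x^2/2 at the endpoints):
  F(1) − F(−1) = 17/4 − (17/4) = 0.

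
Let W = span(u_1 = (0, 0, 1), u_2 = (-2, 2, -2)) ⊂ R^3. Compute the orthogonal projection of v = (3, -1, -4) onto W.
proj_W(v) = (2, -2, -4)

Set up U = [u_1 | ... | u_2] ∈ R^(3×2). The projector onto W = col(U) is P = U (U^T U)^(-1) U^T.
Compute U^T U =
  [1, -2]
  [-2, 12],
and U^T v = (-4, 0).
Solve U^T U · c = U^T v for the coefficients: c = (-6, -1). The projection is proj_W(v) = U c.
Check: (v - proj_W(v)) · u_1 = 0  (should be 0).
Check: (v - proj_W(v)) · u_2 = 0  (should be 0).
Result: proj_W(v) = (2, -2, -4).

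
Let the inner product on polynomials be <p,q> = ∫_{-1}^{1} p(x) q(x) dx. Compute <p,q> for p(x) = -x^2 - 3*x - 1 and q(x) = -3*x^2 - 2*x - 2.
<p,q> = 188/15

Expand the product: p(x)·q(x) = 3*x^4 + 11*x^3 + 11*x^2 + 8*x + 2.
∫_{-1}^{1} of each monomial x^k gives [2/(k+1) if k even, 0 if k odd]. Integrating term-by-term (or equivalently evaluating the antiderivative F(x) = 3*x^5/5 + 11*x^4/4 + 11*x^3/3 + 4*x^2 + 2*x at the endpoints):
  F(1) − F(−1) = 781/60 − (29/60) = 188/15.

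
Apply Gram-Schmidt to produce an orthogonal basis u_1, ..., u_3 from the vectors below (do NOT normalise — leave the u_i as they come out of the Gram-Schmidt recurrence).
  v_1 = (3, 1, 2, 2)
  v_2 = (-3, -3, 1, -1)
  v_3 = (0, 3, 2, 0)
Orthogonal basis:
  u_1 = (3, 1, 2, 2)
  u_2 = (-1, -7/3, 7/3, 1/3)
  u_3 = (-49/36, 233/108, 181/108, -77/108)

Apply the Gram-Schmidt recurrence
  u_1 = v_1
  u_i = v_i − Σ_{j<i} ((v_i · u_j) / (u_j · u_j)) · u_j.

Step by step this gives:
  u_1 = (3, 1, 2, 2)
  u_2 = (-1, -7/3, 7/3, 1/3)
  u_3 = (-49/36, 233/108, 181/108, -77/108)

Orthogonality check:
  u_2 · u_1 = 0 (should be 0)
  u_3 · u_1 = 0 (should be 0)
  u_3 · u_2 = 0 (should be 0)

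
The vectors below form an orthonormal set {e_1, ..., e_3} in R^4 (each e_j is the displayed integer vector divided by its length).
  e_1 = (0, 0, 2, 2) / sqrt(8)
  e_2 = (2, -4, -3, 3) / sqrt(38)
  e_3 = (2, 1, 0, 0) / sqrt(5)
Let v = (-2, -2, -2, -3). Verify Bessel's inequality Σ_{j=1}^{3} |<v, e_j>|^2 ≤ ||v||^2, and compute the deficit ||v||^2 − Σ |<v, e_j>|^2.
Σ |<v, e_j>|^2 = 1874/95; ||v||^2 = 21; deficit = 121/95

Write each e_j = u_j / sqrt(<u_j, u_j>) where u_j is the displayed integer vector. Then <v, e_j> = <v, u_j> / sqrt(<u_j, u_j>), so |<v, e_j>|^2 = <v, u_j>^2 / <u_j, u_j>.
Coefficients: <v, e_1> = -10/sqrt(8), <v, e_2> = 1/sqrt(38), <v, e_3> = -6/sqrt(5).
Square and sum: Σ |<v, e_j>|^2 = 1874/95.
Compute ||v||^2 = v·v = 21.
Deficit = 21 − 1874/95 = 121/95 ≥ 0, confirming Bessel's inequality. (The deficit equals ||v − Σ <v,e_j> e_j||^2, the squared distance from v to span{e_j}.)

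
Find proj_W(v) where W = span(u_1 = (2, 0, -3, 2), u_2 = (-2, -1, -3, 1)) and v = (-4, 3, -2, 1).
proj_W(v) = (-288/103, -102/103, -180/103, 18/103)

Set up U = [u_1 | ... | u_2] ∈ R^(4×2). The projector onto W = col(U) is P = U (U^T U)^(-1) U^T.
Compute U^T U =
  [17, 7]
  [7, 15],
and U^T v = (0, 12).
Solve U^T U · c = U^T v for the coefficients: c = (-42/103, 102/103). The projection is proj_W(v) = U c.
Check: (v - proj_W(v)) · u_1 = 0  (should be 0).
Check: (v - proj_W(v)) · u_2 = 0  (should be 0).
Result: proj_W(v) = (-288/103, -102/103, -180/103, 18/103).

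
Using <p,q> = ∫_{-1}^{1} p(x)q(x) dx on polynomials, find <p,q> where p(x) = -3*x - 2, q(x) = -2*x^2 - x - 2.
<p,q> = 38/3

Expand the product: p(x)·q(x) = 6*x^3 + 7*x^2 + 8*x + 4.
∫_{-1}^{1} of each monomial x^k gives [2/(k+1) if k even, 0 if k odd]. Integrating term-by-term (or equivalently evaluating the antiderivative F(x) = 3*x^4/2 + 7*x^3/3 + 4*x^2 + 4*x at the endpoints):
  F(1) − F(−1) = 71/6 − (-5/6) = 38/3.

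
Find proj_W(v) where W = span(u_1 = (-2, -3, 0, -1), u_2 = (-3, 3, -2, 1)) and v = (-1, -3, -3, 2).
proj_W(v) = (-311/153, -151/102, -64/153, -151/306)

Set up U = [u_1 | ... | u_2] ∈ R^(4×2). The projector onto W = col(U) is P = U (U^T U)^(-1) U^T.
Compute U^T U =
  [14, -4]
  [-4, 23],
and U^T v = (9, 2).
Solve U^T U · c = U^T v for the coefficients: c = (215/306, 32/153). The projection is proj_W(v) = U c.
Check: (v - proj_W(v)) · u_1 = 0  (should be 0).
Check: (v - proj_W(v)) · u_2 = 0  (should be 0).
Result: proj_W(v) = (-311/153, -151/102, -64/153, -151/306).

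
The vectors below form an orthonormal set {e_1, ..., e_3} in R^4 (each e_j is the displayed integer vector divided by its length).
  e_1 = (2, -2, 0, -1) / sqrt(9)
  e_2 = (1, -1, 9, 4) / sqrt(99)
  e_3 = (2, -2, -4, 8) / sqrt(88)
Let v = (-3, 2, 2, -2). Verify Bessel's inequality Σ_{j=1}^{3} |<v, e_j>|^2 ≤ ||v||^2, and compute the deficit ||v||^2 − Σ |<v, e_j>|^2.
Σ |<v, e_j>|^2 = 41/2; ||v||^2 = 21; deficit = 1/2

Write each e_j = u_j / sqrt(<u_j, u_j>) where u_j is the displayed integer vector. Then <v, e_j> = <v, u_j> / sqrt(<u_j, u_j>), so |<v, e_j>|^2 = <v, u_j>^2 / <u_j, u_j>.
Coefficients: <v, e_1> = -8/sqrt(9), <v, e_2> = 5/sqrt(99), <v, e_3> = -34/sqrt(88).
Square and sum: Σ |<v, e_j>|^2 = 41/2.
Compute ||v||^2 = v·v = 21.
Deficit = 21 − 41/2 = 1/2 ≥ 0, confirming Bessel's inequality. (The deficit equals ||v − Σ <v,e_j> e_j||^2, the squared distance from v to span{e_j}.)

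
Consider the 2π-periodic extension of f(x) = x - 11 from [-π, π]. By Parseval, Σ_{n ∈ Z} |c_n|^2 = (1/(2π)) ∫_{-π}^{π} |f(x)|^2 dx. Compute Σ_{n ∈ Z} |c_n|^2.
Σ |c_n|^2 = π^2/3 + 121

Expand and integrate term by term over [-π, π]:
  ∫ (x)^2 dx = 1·(2π^3/3); ∫ 2·1·(-11)·x dx = 0 (odd integrand); ∫ (-11)^2 dx = 121·2π.
So (1/(2π)) ∫_{-π}^{π} (x - 11)^2 dx = 1π^2/3 + 121 = π^2/3 + 121.
Parseval ⇒ Σ |c_n|^2 = π^2/3 + 121.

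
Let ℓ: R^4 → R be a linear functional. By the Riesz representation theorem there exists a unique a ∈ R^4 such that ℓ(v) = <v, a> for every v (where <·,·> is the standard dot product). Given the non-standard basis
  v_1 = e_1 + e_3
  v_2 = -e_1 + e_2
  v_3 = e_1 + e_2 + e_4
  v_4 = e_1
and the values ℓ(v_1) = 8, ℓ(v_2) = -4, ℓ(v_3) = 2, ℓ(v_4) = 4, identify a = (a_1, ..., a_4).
a = (4, 0, 4, -2)

Write a = (a_1, ..., a_4) in the standard basis. For each basis vector v_i, ℓ(v_i) = <v_i, a> is a linear equation in the a_j's. Collect the n equations into a matrix system V a = ℓ, where row i of V is v_i (expressed in the standard basis). Since V is invertible (lower-triangular with 1s on the diagonal, up to permutation), solve by back-substitution:
  V =
[[1, 0, 1, 0],
 [-1, 1, 0, 0],
 [1, 1, 0, 1],
 [1, 0, 0, 0]]
  V a = (8, -4, 2, 4)
Solving gives a = (4, 0, 4, -2).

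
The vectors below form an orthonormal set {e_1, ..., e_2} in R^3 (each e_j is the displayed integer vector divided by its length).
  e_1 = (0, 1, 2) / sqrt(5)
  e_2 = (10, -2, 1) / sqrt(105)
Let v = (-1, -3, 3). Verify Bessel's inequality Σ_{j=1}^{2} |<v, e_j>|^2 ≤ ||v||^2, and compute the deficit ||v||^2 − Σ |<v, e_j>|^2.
Σ |<v, e_j>|^2 = 38/21; ||v||^2 = 19; deficit = 361/21

Write each e_j = u_j / sqrt(<u_j, u_j>) where u_j is the displayed integer vector. Then <v, e_j> = <v, u_j> / sqrt(<u_j, u_j>), so |<v, e_j>|^2 = <v, u_j>^2 / <u_j, u_j>.
Coefficients: <v, e_1> = 3/sqrt(5), <v, e_2> = -1/sqrt(105).
Square and sum: Σ |<v, e_j>|^2 = 38/21.
Compute ||v||^2 = v·v = 19.
Deficit = 19 − 38/21 = 361/21 ≥ 0, confirming Bessel's inequality. (The deficit equals ||v − Σ <v,e_j> e_j||^2, the squared distance from v to span{e_j}.)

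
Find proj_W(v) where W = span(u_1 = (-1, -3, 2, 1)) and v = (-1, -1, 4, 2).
proj_W(v) = (-14/15, -14/5, 28/15, 14/15)

Set up U = [u_1 | ... | u_1] ∈ R^(4×1). The projector onto W = col(U) is P = U (U^T U)^(-1) U^T.
Compute U^T U =
  [15],
and U^T v = (14).
Solve U^T U · c = U^T v for the coefficients: c = (14/15). The projection is proj_W(v) = U c.
Check: (v - proj_W(v)) · u_1 = 0  (should be 0).
Result: proj_W(v) = (-14/15, -14/5, 28/15, 14/15).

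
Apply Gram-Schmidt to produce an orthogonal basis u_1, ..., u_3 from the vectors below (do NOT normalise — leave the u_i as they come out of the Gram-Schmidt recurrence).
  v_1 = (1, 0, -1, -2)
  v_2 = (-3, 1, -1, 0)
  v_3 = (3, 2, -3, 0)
Orthogonal basis:
  u_1 = (1, 0, -1, -2)
  u_2 = (-8/3, 1, -4/3, -2/3)
  u_3 = (46/31, 68/31, -70/31, 58/31)

Apply the Gram-Schmidt recurrence
  u_1 = v_1
  u_i = v_i − Σ_{j<i} ((v_i · u_j) / (u_j · u_j)) · u_j.

Step by step this gives:
  u_1 = (1, 0, -1, -2)
  u_2 = (-8/3, 1, -4/3, -2/3)
  u_3 = (46/31, 68/31, -70/31, 58/31)

Orthogonality check:
  u_2 · u_1 = 0 (should be 0)
  u_3 · u_1 = 0 (should be 0)
  u_3 · u_2 = 0 (should be 0)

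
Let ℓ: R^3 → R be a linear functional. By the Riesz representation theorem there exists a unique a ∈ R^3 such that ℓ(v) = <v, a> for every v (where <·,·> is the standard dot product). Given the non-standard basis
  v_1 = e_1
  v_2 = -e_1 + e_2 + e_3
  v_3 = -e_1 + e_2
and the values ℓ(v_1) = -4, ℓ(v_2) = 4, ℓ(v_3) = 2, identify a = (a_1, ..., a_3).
a = (-4, -2, 2)

Write a = (a_1, ..., a_3) in the standard basis. For each basis vector v_i, ℓ(v_i) = <v_i, a> is a linear equation in the a_j's. Collect the n equations into a matrix system V a = ℓ, where row i of V is v_i (expressed in the standard basis). Since V is invertible (lower-triangular with 1s on the diagonal, up to permutation), solve by back-substitution:
  V =
[[1, 0, 0],
 [-1, 1, 1],
 [-1, 1, 0]]
  V a = (-4, 4, 2)
Solving gives a = (-4, -2, 2).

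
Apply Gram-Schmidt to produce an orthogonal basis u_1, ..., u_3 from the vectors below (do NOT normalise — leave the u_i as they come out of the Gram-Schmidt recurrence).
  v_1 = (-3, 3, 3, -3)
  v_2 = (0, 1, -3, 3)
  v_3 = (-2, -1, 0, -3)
Orthogonal basis:
  u_1 = (-3, 3, 3, -3)
  u_2 = (-5/4, 9/4, -7/4, 7/4)
  u_3 = (-76/51, -19/17, -86/51, -67/51)

Apply the Gram-Schmidt recurrence
  u_1 = v_1
  u_i = v_i − Σ_{j<i} ((v_i · u_j) / (u_j · u_j)) · u_j.

Step by step this gives:
  u_1 = (-3, 3, 3, -3)
  u_2 = (-5/4, 9/4, -7/4, 7/4)
  u_3 = (-76/51, -19/17, -86/51, -67/51)

Orthogonality check:
  u_2 · u_1 = 0 (should be 0)
  u_3 · u_1 = 0 (should be 0)
  u_3 · u_2 = 0 (should be 0)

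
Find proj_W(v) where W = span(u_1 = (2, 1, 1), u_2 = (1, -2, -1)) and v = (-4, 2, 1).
proj_W(v) = (-137/35, 79/35, 4/7)

Set up U = [u_1 | ... | u_2] ∈ R^(3×2). The projector onto W = col(U) is P = U (U^T U)^(-1) U^T.
Compute U^T U =
  [6, -1]
  [-1, 6],
and U^T v = (-5, -9).
Solve U^T U · c = U^T v for the coefficients: c = (-39/35, -59/35). The projection is proj_W(v) = U c.
Check: (v - proj_W(v)) · u_1 = 0  (should be 0).
Check: (v - proj_W(v)) · u_2 = 0  (should be 0).
Result: proj_W(v) = (-137/35, 79/35, 4/7).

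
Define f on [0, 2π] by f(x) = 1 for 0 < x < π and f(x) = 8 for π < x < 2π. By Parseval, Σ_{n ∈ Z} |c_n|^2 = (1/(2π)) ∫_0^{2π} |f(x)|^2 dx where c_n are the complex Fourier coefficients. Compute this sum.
Σ |c_n|^2 = 65/2

Parseval equates the L^2 energy of f (normalised by 1/(2π)) with the ℓ^2 sum of its Fourier coefficients: (1/(2π)) ∫_0^{2π} |f|^2 = Σ |c_n|^2.
Compute the left side: (1/(2π)) [∫_0^π 1^2 dx + ∫_π^{2π} 8^2 dx] = (1/(2π)) · (1π + 64π) = (1 + 64)/2 = 65/2.
So Σ_{n ∈ Z} |c_n|^2 = 65/2.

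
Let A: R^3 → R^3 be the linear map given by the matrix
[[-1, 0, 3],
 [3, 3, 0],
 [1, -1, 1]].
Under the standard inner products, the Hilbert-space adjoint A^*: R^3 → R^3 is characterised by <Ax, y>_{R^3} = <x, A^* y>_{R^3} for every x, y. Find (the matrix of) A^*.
A^* = A^T =
[[-1, 3, 1],
 [0, 3, -1],
 [3, 0, 1]]

For real matrices with standard dot products, the defining identity <Ax, y> = <x, A^* y> gives (Ax)^T y = x^T (A^*) y, i.e. x^T A^T y = x^T (A^*) y. Since this holds for all x, y, we must have A^* = A^T. Therefore
A^* =
[[-1, 3, 1],
 [0, 3, -1],
 [3, 0, 1]].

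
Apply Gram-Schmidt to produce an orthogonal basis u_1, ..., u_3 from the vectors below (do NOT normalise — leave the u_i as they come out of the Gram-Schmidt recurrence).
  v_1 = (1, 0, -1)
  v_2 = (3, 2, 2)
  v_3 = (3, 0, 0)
Orthogonal basis:
  u_1 = (1, 0, -1)
  u_2 = (5/2, 2, 5/2)
  u_3 = (4/11, -10/11, 4/11)

Apply the Gram-Schmidt recurrence
  u_1 = v_1
  u_i = v_i − Σ_{j<i} ((v_i · u_j) / (u_j · u_j)) · u_j.

Step by step this gives:
  u_1 = (1, 0, -1)
  u_2 = (5/2, 2, 5/2)
  u_3 = (4/11, -10/11, 4/11)

Orthogonality check:
  u_2 · u_1 = 0 (should be 0)
  u_3 · u_1 = 0 (should be 0)
  u_3 · u_2 = 0 (should be 0)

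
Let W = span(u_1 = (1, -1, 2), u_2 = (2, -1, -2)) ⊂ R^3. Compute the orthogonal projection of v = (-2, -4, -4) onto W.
proj_W(v) = (38/53, 4/53, -176/53)

Set up U = [u_1 | ... | u_2] ∈ R^(3×2). The projector onto W = col(U) is P = U (U^T U)^(-1) U^T.
Compute U^T U =
  [6, -1]
  [-1, 9],
and U^T v = (-6, 8).
Solve U^T U · c = U^T v for the coefficients: c = (-46/53, 42/53). The projection is proj_W(v) = U c.
Check: (v - proj_W(v)) · u_1 = 0  (should be 0).
Check: (v - proj_W(v)) · u_2 = 0  (should be 0).
Result: proj_W(v) = (38/53, 4/53, -176/53).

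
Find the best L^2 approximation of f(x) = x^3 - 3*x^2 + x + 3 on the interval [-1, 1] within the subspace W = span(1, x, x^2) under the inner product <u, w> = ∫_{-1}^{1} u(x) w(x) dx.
g(x) = -3*x^2 + 8*x/5 + 3

The best approximation g ∈ W is the orthogonal projection of f onto W. Writing g = a_0 + a_1 x + a_2 x^2, the coefficients solve the normal equations G · a = b where
  G_{ij} = <φ_i, φ_j> and b_i = <f, φ_i>, with φ_0 = 1, φ_1 = x, φ_2 = x^2.
G =
  [2, 0, 2/3]
  [0, 2/3, 0]
  [2/3, 0, 2/5],
b = (4, 16/15, 4/5).
Solving gives a_0 = 3, a_1 = 8/5, a_2 = -3, so
  g(x) = -3*x^2 + 8*x/5 + 3.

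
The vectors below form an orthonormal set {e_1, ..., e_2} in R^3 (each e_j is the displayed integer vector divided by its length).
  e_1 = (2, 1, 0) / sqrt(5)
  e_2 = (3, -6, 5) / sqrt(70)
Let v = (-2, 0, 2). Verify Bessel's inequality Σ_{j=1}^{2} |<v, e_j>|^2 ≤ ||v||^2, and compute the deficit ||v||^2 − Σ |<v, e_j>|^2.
Σ |<v, e_j>|^2 = 24/7; ||v||^2 = 8; deficit = 32/7

Write each e_j = u_j / sqrt(<u_j, u_j>) where u_j is the displayed integer vector. Then <v, e_j> = <v, u_j> / sqrt(<u_j, u_j>), so |<v, e_j>|^2 = <v, u_j>^2 / <u_j, u_j>.
Coefficients: <v, e_1> = -4/sqrt(5), <v, e_2> = 4/sqrt(70).
Square and sum: Σ |<v, e_j>|^2 = 24/7.
Compute ||v||^2 = v·v = 8.
Deficit = 8 − 24/7 = 32/7 ≥ 0, confirming Bessel's inequality. (The deficit equals ||v − Σ <v,e_j> e_j||^2, the squared distance from v to span{e_j}.)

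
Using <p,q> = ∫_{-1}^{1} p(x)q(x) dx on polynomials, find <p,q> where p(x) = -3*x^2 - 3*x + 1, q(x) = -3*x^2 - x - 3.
<p,q> = 18/5

Expand the product: p(x)·q(x) = 9*x^4 + 12*x^3 + 9*x^2 + 8*x - 3.
∫_{-1}^{1} of each monomial x^k gives [2/(k+1) if k even, 0 if k odd]. Integrating term-by-term (or equivalently evaluating the antiderivative F(x) = 9*x^5/5 + 3*x^4 + 3*x^3 + 4*x^2 - 3*x at the endpoints):
  F(1) − F(−1) = 44/5 − (26/5) = 18/5.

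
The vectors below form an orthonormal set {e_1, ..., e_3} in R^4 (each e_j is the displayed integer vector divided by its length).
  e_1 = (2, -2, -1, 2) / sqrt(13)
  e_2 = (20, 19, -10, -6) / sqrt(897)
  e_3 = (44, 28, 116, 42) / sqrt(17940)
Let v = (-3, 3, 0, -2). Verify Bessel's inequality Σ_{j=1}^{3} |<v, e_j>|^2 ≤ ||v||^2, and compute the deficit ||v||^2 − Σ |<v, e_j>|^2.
Σ |<v, e_j>|^2 = 1349/65; ||v||^2 = 22; deficit = 81/65

Write each e_j = u_j / sqrt(<u_j, u_j>) where u_j is the displayed integer vector. Then <v, e_j> = <v, u_j> / sqrt(<u_j, u_j>), so |<v, e_j>|^2 = <v, u_j>^2 / <u_j, u_j>.
Coefficients: <v, e_1> = -16/sqrt(13), <v, e_2> = 9/sqrt(897), <v, e_3> = -132/sqrt(17940).
Square and sum: Σ |<v, e_j>|^2 = 1349/65.
Compute ||v||^2 = v·v = 22.
Deficit = 22 − 1349/65 = 81/65 ≥ 0, confirming Bessel's inequality. (The deficit equals ||v − Σ <v,e_j> e_j||^2, the squared distance from v to span{e_j}.)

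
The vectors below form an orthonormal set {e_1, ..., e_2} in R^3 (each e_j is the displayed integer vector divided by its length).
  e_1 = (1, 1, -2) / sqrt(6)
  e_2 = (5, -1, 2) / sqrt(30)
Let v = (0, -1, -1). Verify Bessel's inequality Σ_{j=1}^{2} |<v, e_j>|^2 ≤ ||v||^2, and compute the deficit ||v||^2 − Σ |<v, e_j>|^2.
Σ |<v, e_j>|^2 = 1/5; ||v||^2 = 2; deficit = 9/5

Write each e_j = u_j / sqrt(<u_j, u_j>) where u_j is the displayed integer vector. Then <v, e_j> = <v, u_j> / sqrt(<u_j, u_j>), so |<v, e_j>|^2 = <v, u_j>^2 / <u_j, u_j>.
Coefficients: <v, e_1> = 1/sqrt(6), <v, e_2> = -1/sqrt(30).
Square and sum: Σ |<v, e_j>|^2 = 1/5.
Compute ||v||^2 = v·v = 2.
Deficit = 2 − 1/5 = 9/5 ≥ 0, confirming Bessel's inequality. (The deficit equals ||v − Σ <v,e_j> e_j||^2, the squared distance from v to span{e_j}.)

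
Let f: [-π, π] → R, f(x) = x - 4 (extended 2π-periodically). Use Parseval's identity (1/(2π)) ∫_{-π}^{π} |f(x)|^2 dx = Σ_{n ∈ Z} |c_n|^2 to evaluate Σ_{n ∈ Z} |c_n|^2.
Σ |c_n|^2 = π^2/3 + 16

Expand and integrate term by term over [-π, π]:
  ∫ (x)^2 dx = 1·(2π^3/3); ∫ 2·1·(-4)·x dx = 0 (odd integrand); ∫ (-4)^2 dx = 16·2π.
So (1/(2π)) ∫_{-π}^{π} (x - 4)^2 dx = 1π^2/3 + 16 = π^2/3 + 16.
Parseval ⇒ Σ |c_n|^2 = π^2/3 + 16.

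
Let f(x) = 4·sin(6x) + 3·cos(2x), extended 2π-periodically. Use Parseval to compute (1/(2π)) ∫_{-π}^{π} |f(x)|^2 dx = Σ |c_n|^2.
Σ |c_n|^2 = 25/2

Expand |f|^2 and use orthogonality of {sin(nx), cos(mx)} on [-π, π]:
  ∫_{-π}^{π} sin(nx)^2 dx = π, ∫ cos(mx)^2 dx = π, and cross terms integrate to 0.
So ∫_{-π}^{π} f(x)^2 dx = 4^2 · π + 3^2 · π = (16 + 9)π.
Divide by 2π: (16 + 9)/2 = 25/2.
By Parseval, this equals Σ |c_n|^2.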